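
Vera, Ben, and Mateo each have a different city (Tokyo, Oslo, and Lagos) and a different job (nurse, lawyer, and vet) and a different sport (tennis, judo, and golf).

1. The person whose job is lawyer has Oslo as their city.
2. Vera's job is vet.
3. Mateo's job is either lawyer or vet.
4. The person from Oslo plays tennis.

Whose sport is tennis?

Mateo

With clues 1–4, Ben and Vera are impossible for the one with sport tennis.
That leaves Mateo.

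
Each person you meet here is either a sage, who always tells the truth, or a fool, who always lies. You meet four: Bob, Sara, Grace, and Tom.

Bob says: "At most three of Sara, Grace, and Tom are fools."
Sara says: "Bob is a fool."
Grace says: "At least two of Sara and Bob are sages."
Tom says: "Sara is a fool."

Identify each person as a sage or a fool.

Bob: sage, Sara: fool, Grace: fool, Tom: sage

Regardless of anyone's role, Bob's statement is true, so Bob is a sage.
With that fixed, Sara's statement is false, so Sara is a fool.
With that fixed, Grace's statement is false, so Grace is a fool.
With that fixed, Tom's statement is true, so Tom is a sage.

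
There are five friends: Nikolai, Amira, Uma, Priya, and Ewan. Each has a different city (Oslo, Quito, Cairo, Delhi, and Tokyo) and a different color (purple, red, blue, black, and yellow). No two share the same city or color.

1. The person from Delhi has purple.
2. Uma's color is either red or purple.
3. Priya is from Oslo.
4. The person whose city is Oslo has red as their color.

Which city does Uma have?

With clues 1–3, Oslo is impossible for Uma's city.
With clues 1–4, Cairo, Quito, and Tokyo are impossible for Uma's city.
That leaves Delhi.

Delhi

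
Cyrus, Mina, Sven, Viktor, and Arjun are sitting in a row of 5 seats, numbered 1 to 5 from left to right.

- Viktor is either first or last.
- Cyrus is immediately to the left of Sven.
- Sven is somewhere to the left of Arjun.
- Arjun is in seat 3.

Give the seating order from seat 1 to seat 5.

From clue 1: Viktor is in {1,5}.
From clues 1–4: Cyrus → seat 1, Sven → seat 2, Arjun → seat 3, Mina → seat 4, Viktor → seat 5.

Cyrus, Sven, Arjun, Mina, Viktor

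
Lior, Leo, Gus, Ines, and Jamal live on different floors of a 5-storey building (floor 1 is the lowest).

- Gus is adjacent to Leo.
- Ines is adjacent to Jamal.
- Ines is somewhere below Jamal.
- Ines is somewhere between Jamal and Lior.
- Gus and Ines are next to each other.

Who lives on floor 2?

Leo

With clues 1–2, Lior is ruled out for floor 2.
With clues 1–4, Jamal is ruled out for floor 2.
With clues 1–5, Gus and Ines are ruled out for floor 2.
So floor 2 is Leo.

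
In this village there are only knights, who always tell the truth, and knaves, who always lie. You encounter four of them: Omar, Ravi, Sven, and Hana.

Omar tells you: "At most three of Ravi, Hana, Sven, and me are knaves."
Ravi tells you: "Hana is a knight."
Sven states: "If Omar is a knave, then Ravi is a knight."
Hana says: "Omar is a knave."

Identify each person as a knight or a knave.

Consider Omar. Suppose Omar is a knave.
Then no assignment of the remaining roles makes every statement match its speaker's type — contradiction.
So Omar is a knight.
With that fixed, Sven's statement is true, so Sven is a knight.
With that fixed, Hana's statement is false, so Hana is a knave.
With that fixed, Ravi's statement is false, so Ravi is a knave.

Omar: knight, Ravi: knave, Sven: knight, Hana: knave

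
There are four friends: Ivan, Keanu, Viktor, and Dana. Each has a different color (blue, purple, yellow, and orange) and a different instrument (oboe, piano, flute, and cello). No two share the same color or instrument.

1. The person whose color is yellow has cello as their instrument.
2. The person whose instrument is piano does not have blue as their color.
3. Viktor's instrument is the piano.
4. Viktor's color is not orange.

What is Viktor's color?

purple

With clues 1–3, blue and yellow are impossible for Viktor's color.
With clues 1–4, orange is impossible for Viktor's color.
That leaves purple.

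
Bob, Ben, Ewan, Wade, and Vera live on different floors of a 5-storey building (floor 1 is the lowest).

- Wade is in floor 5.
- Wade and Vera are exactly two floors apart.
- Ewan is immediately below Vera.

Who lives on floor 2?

With clue 1, Wade is ruled out for floor 2.
With clues 1–2, Vera is ruled out for floor 2.
With clues 1–3, Ben and Bob are ruled out for floor 2.
So floor 2 is Ewan.

Ewan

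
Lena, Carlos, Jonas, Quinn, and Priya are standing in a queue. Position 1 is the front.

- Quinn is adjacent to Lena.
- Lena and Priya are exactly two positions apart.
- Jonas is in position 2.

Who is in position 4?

With clues 1–3, Carlos, Jonas, Lena, and Priya are ruled out for position 4.
So position 4 is Quinn.

Quinn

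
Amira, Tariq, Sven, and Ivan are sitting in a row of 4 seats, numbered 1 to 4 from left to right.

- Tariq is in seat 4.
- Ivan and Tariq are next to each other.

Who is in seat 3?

Ivan

With clue 1, Tariq is ruled out for seat 3.
With clues 1–2, Amira and Sven are ruled out for seat 3.
So seat 3 is Ivan.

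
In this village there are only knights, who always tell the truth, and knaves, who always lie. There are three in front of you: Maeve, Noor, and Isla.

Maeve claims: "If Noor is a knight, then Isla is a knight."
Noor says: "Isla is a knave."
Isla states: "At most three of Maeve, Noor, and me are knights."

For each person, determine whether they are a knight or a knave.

Maeve: knight, Noor: knave, Isla: knight

Regardless of anyone's role, Isla's statement is true, so Isla is a knight.
With that fixed, Maeve's statement is true, so Maeve is a knight.
With that fixed, Noor's statement is false, so Noor is a knave.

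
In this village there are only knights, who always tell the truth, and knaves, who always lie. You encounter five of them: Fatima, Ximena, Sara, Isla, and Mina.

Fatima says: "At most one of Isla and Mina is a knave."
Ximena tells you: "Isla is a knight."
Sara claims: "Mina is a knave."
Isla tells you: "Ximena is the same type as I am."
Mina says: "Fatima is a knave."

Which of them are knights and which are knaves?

Consider Fatima. Suppose Fatima is a knave.
Then no assignment of the remaining roles makes every statement match its speaker's type — contradiction.
So Fatima is a knight.
With that fixed, Mina's statement is false, so Mina is a knave.
With that fixed, Sara's statement is true, so Sara is a knight.
Consider Ximena. Suppose Ximena is a knave.
Then whichever role Isla has, Isla's statement has the wrong truth value — contradiction.
So Ximena is a knight.
Consider Isla. Suppose Isla is a knave.
Then Fatima's statement comes out false, contradicting Fatima being a knight.
So Isla is a knight.

Fatima: knight, Ximena: knight, Sara: knight, Isla: knight, Mina: knave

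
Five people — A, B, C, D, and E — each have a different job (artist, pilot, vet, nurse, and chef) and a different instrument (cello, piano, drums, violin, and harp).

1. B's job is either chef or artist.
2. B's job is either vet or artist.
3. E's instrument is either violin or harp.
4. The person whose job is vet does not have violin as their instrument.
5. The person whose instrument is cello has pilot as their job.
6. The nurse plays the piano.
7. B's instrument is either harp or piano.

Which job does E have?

With clues 1–2, artist is impossible for E's job.
With clues 1–5, pilot is impossible for E's job.
With clues 1–6, nurse is impossible for E's job.
With clues 1–7, vet is impossible for E's job.
That leaves chef.

chef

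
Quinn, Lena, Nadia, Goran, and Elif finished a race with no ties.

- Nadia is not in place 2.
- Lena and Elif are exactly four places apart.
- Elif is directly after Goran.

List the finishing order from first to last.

From clue 1: Nadia is in {1,3,4,5}.
From clues 1–2: Lena is in {1,5}.
From clues 1–3: Lena → place 1, Quinn → place 2, Nadia → place 3, Goran → place 4, Elif → place 5.

Lena, Quinn, Nadia, Goran, Elif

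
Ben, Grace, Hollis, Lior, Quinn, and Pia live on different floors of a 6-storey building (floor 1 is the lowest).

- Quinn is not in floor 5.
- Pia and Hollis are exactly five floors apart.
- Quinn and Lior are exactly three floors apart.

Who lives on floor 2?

Quinn

With clues 1–2, Hollis and Pia are ruled out for floor 2.
With clues 1–3, Ben, Grace, and Lior are ruled out for floor 2.
So floor 2 is Quinn.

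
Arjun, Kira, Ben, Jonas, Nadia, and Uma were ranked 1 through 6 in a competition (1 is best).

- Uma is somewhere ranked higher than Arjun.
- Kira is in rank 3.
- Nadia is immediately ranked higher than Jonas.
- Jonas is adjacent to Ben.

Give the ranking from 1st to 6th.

From clue 1: Arjun is in {2,3,4,5,6}.
From clues 1–2: Kira → rank 3.
From clues 1–3: Jonas is in {2,5,6}.
From clues 1–4: Uma → rank 1, Arjun → rank 2, Nadia → rank 4, Jonas → rank 5, Ben → rank 6.

Uma, Arjun, Kira, Nadia, Jonas, Ben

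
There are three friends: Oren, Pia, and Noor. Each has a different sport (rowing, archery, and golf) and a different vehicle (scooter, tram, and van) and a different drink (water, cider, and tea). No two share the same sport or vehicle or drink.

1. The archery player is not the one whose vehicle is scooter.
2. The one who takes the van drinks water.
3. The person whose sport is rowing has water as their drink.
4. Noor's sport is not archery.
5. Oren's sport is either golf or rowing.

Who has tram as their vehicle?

With clues 1–4, Noor is impossible for the one with vehicle tram.
With clues 1–5, Oren is impossible for the one with vehicle tram.
That leaves Pia.

Pia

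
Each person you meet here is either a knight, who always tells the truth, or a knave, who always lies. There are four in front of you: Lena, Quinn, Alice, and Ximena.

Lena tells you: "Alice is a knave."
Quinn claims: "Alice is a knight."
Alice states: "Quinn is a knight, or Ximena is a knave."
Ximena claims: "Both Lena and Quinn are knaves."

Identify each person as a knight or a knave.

Consider Lena. Suppose Lena is a knight.
Then no assignment of the remaining roles makes every statement match its speaker's type — contradiction.
So Lena is a knave.
Consider Quinn. Suppose Quinn is a knave.
Then no assignment of the remaining roles makes every statement match its speaker's type — contradiction.
So Quinn is a knight.
With that fixed, Alice's statement is true, so Alice is a knight.
With that fixed, Ximena's statement is false, so Ximena is a knave.

Lena: knave, Quinn: knight, Alice: knight, Ximena: knave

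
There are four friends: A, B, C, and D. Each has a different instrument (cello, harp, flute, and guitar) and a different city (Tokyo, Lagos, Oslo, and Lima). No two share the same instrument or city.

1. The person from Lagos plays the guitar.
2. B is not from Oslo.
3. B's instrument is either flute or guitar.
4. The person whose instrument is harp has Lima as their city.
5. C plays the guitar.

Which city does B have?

With clues 1–2, Oslo is impossible for B's city.
With clues 1–4, Lima is impossible for B's city.
With clues 1–5, Lagos is impossible for B's city.
That leaves Tokyo.

Tokyo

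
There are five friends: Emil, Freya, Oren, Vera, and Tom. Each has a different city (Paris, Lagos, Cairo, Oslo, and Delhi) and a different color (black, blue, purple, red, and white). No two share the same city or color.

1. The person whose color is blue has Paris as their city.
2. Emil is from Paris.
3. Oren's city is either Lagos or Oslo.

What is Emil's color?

With clues 1–2, black, purple, red, and white are impossible for Emil's color.
That leaves blue.

blue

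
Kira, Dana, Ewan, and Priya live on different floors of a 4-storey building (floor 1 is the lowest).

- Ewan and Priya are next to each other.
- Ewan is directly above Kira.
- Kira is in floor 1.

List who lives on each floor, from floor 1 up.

Kira, Ewan, Priya, Dana

From clues 1–2: Kira is in {1,2}.
From clues 1–3: Kira → floor 1, Ewan → floor 2, Priya → floor 3, Dana → floor 4.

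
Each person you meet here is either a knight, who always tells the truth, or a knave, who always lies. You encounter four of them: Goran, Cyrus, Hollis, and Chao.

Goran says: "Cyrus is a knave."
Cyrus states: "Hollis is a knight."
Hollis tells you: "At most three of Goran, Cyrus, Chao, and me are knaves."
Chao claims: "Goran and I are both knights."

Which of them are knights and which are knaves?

Goran: knave, Cyrus: knight, Hollis: knight, Chao: knave

Consider Goran. Suppose Goran is a knight.
Then no assignment of the remaining roles makes every statement match its speaker's type — contradiction.
So Goran is a knave.
With that fixed, Chao's statement is false, so Chao is a knave.
Consider Cyrus. Suppose Cyrus is a knave.
Then Goran's statement comes out true, contradicting Goran being a knave.
So Cyrus is a knight.
With that fixed, Hollis's statement is true, so Hollis is a knight.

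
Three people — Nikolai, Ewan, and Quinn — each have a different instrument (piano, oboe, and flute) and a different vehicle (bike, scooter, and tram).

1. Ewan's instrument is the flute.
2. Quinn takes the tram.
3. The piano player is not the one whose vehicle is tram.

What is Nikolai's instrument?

piano

Clue 1 rules out flute for Nikolai's instrument.
With clues 1–3, oboe is impossible for Nikolai's instrument.
That leaves piano.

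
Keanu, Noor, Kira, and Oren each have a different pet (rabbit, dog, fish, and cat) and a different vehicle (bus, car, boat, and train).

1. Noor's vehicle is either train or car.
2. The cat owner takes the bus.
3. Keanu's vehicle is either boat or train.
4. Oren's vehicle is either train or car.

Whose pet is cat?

With clues 1–2, Noor is impossible for the one with pet cat.
With clues 1–3, Keanu is impossible for the one with pet cat.
With clues 1–4, Oren is impossible for the one with pet cat.
That leaves Kira.

Kira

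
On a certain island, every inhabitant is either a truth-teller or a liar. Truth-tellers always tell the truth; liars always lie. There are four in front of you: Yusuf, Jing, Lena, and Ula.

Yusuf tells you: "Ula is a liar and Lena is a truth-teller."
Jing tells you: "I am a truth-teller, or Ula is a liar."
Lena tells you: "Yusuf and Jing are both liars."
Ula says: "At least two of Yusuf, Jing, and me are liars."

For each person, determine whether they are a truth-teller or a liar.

Yusuf: liar, Jing: liar, Lena: truth-teller, Ula: truth-teller

Consider Yusuf. Suppose Yusuf is a truth-teller.
Then no assignment of the remaining roles makes every statement match its speaker's type — contradiction.
So Yusuf is a liar.
Consider Jing. Suppose Jing is a truth-teller.
Then whichever role Ula has, Ula's statement has the wrong truth value — contradiction.
So Jing is a liar.
With that fixed, Lena's statement is true, so Lena is a truth-teller.
With that fixed, Ula's statement is true, so Ula is a truth-teller.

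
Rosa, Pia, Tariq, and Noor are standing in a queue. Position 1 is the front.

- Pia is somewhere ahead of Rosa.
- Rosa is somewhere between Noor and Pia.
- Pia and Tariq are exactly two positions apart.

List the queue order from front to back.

Pia, Rosa, Tariq, Noor

From clue 1: Rosa is in {2,3,4}.
From clues 1–2: Rosa is in {2,3}.
From clues 1–3: Pia → position 1, Rosa → position 2, Tariq → position 3, Noor → position 4.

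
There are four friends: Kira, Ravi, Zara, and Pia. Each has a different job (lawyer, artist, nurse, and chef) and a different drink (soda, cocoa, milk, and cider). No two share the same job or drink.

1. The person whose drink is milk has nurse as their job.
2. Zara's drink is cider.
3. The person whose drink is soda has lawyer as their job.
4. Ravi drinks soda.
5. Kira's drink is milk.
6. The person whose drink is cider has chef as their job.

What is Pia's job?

With clues 1–4, lawyer is impossible for Pia's job.
With clues 1–5, nurse is impossible for Pia's job.
With clues 1–6, chef is impossible for Pia's job.
That leaves artist.

artist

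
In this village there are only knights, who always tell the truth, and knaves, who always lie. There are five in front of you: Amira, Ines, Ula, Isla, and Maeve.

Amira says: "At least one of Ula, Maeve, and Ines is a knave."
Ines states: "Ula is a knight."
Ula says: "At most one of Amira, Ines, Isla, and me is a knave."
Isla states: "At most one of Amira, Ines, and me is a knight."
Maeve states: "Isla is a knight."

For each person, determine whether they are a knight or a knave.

Consider Amira. Suppose Amira is a knave.
Then no assignment of the remaining roles makes every statement match its speaker's type — contradiction.
So Amira is a knight.
Consider Ines. Suppose Ines is a knave.
Then whichever role Isla has, Isla's statement has the wrong truth value — contradiction.
So Ines is a knight.
With that fixed, Isla's statement is false, so Isla is a knave.
With that fixed, Maeve's statement is false, so Maeve is a knave.
Consider Ula. Suppose Ula is a knave.
Then Ines's statement comes out false, contradicting Ines being a knight.
So Ula is a knight.

Amira: knight, Ines: knight, Ula: knight, Isla: knave, Maeve: knave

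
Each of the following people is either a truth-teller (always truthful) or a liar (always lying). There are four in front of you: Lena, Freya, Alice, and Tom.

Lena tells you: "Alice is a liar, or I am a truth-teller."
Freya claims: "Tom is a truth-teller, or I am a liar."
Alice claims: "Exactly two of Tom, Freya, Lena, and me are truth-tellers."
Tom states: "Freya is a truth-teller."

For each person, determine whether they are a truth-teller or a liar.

Lena: truth-teller, Freya: truth-teller, Alice: liar, Tom: truth-teller

Consider Lena. Suppose Lena is a liar.
Then no assignment of the remaining roles makes every statement match its speaker's type — contradiction.
So Lena is a truth-teller.
Consider Freya. Suppose Freya is a liar.
Then Freya's own statement would have to be false, but it can't be — contradiction.
So Freya is a truth-teller.
With that fixed, Tom's statement is true, so Tom is a truth-teller.
With that fixed, Alice's statement is false, so Alice is a liar.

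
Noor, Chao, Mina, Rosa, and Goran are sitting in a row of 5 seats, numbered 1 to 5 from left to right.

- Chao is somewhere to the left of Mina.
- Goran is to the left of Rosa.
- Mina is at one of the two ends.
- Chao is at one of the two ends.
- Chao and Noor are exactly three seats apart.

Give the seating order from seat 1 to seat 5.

Chao, Goran, Rosa, Noor, Mina

From clue 1: Chao is in {1,2,3,4}.
From clues 1–3: Mina → seat 5.
From clues 1–4: Chao → seat 1.
From clues 1–5: Goran → seat 2, Rosa → seat 3, Noor → seat 4.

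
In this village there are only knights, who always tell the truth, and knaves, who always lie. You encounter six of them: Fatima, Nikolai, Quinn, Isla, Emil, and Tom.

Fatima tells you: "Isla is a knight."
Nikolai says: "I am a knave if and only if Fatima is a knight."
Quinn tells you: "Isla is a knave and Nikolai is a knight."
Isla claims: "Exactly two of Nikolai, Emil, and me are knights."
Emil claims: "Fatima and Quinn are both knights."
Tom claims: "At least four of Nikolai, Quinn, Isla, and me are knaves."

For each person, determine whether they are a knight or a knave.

Consider Fatima. Suppose Fatima is a knight.
Then whichever role Nikolai has, Nikolai's statement has the wrong truth value — contradiction.
So Fatima is a knave.
With that fixed, Emil's statement is false, so Emil is a knave.
Consider Nikolai. Suppose Nikolai is a knave.
Then no assignment of the remaining roles makes every statement match its speaker's type — contradiction.
So Nikolai is a knight.
With that fixed, Tom's statement is false, so Tom is a knave.
Consider Quinn. Suppose Quinn is a knave.
Then no assignment of the remaining roles makes every statement match its speaker's type — contradiction.
So Quinn is a knight.
Consider Isla. Suppose Isla is a knight.
Then Fatima's statement comes out true, contradicting Fatima being a knave.
So Isla is a knave.

Fatima: knave, Nikolai: knight, Quinn: knight, Isla: knave, Emil: knave, Tom: knave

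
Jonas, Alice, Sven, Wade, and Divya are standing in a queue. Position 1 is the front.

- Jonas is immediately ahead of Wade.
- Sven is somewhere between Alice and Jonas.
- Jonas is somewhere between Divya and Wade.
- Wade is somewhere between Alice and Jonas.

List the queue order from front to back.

Divya, Jonas, Wade, Sven, Alice

From clue 1: Jonas is in {1,2,3,4}.
From clues 1–2: Sven is in {2,3,4}.
From clues 1–3: Jonas is in {2,4}.
From clues 1–4: Divya → position 1, Jonas → position 2, Wade → position 3, Sven → position 4, Alice → position 5.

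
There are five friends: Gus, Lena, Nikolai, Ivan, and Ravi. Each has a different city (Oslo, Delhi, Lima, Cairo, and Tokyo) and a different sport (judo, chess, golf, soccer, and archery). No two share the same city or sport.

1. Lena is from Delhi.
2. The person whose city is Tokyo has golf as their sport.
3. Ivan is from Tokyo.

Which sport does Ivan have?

With clues 1–3, archery, chess, judo, and soccer are impossible for Ivan's sport.
That leaves golf.

golf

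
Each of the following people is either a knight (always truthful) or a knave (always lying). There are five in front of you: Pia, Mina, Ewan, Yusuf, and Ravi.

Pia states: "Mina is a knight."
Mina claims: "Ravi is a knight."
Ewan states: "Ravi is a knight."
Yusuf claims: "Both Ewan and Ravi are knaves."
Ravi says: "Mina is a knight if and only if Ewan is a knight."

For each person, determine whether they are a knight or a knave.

Pia: knight, Mina: knight, Ewan: knight, Yusuf: knave, Ravi: knight

Consider Pia. Suppose Pia is a knave.
Then no assignment of the remaining roles makes every statement match its speaker's type — contradiction.
So Pia is a knight.
Consider Mina. Suppose Mina is a knave.
Then Pia's statement comes out false, contradicting Pia being a knight.
So Mina is a knight.
Consider Ewan. Suppose Ewan is a knave.
Then no assignment of the remaining roles makes every statement match its speaker's type — contradiction.
So Ewan is a knight.
With that fixed, Yusuf's statement is false, so Yusuf is a knave.
With that fixed, Ravi's statement is true, so Ravi is a knight.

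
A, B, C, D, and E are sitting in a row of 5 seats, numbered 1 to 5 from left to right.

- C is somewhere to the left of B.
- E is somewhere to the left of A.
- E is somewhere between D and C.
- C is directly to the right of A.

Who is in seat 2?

E

With clues 1–3, A, C, and D are ruled out for seat 2.
With clues 1–4, B is ruled out for seat 2.
So seat 2 is E.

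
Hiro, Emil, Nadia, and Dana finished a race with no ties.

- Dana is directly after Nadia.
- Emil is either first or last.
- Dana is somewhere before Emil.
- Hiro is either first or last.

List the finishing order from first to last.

From clue 1: Nadia is in {1,2,3}.
From clues 1–2: Emil is in {1,4}.
From clues 1–3: Emil → place 4.
From clues 1–4: Hiro → place 1, Nadia → place 2, Dana → place 3.

Hiro, Nadia, Dana, Emil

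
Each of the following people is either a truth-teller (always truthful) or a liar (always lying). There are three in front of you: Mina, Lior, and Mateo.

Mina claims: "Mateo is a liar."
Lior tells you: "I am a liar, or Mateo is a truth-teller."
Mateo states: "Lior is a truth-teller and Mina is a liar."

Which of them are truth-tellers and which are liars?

Consider Mina. Suppose Mina is a truth-teller.
Then no assignment of the remaining roles makes every statement match its speaker's type — contradiction.
So Mina is a liar.
Consider Lior. Suppose Lior is a liar.
Then Lior's own statement would have to be false, but it can't be — contradiction.
So Lior is a truth-teller.
With that fixed, Mateo's statement is true, so Mateo is a truth-teller.

Mina: liar, Lior: truth-teller, Mateo: truth-teller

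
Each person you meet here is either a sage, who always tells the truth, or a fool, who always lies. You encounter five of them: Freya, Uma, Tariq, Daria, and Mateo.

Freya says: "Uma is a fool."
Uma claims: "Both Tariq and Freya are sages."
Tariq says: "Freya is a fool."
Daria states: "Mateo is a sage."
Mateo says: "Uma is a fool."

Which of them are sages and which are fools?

Freya: sage, Uma: fool, Tariq: fool, Daria: sage, Mateo: sage

Consider Freya. Suppose Freya is a fool.
Then no assignment of the remaining roles makes every statement match its speaker's type — contradiction.
So Freya is a sage.
With that fixed, Tariq's statement is false, so Tariq is a fool.
With that fixed, Uma's statement is false, so Uma is a fool.
With that fixed, Mateo's statement is true, so Mateo is a sage.
With that fixed, Daria's statement is true, so Daria is a sage.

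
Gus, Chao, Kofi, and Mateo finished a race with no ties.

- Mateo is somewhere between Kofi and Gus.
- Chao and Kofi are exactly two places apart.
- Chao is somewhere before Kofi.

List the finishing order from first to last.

Gus, Chao, Mateo, Kofi

From clue 1: Mateo is in {2,3}.
From clues 1–2: Gus is in {1,4}.
From clues 1–3: Gus → place 1, Chao → place 2, Mateo → place 3, Kofi → place 4.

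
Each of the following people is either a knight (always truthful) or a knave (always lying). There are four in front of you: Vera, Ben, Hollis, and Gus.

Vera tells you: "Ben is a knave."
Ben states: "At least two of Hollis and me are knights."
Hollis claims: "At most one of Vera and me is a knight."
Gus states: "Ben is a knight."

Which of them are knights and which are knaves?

Vera: knave, Ben: knight, Hollis: knight, Gus: knight

Consider Vera. Suppose Vera is a knight.
Then whichever role Hollis has, Hollis's statement has the wrong truth value — contradiction.
So Vera is a knave.
With that fixed, Hollis's statement is true, so Hollis is a knight.
Consider Ben. Suppose Ben is a knave.
Then Vera's statement comes out true, contradicting Vera being a knave.
So Ben is a knight.
With that fixed, Gus's statement is true, so Gus is a knight.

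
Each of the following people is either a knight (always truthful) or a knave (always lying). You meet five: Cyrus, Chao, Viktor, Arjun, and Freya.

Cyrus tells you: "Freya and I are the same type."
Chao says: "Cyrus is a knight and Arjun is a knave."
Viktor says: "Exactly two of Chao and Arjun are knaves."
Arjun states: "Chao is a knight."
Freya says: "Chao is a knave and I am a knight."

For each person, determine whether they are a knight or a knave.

Consider Cyrus. Suppose Cyrus is a knight.
Then no assignment of the remaining roles makes every statement match its speaker's type — contradiction.
So Cyrus is a knave.
With that fixed, Chao's statement is false, so Chao is a knave.
With that fixed, Arjun's statement is false, so Arjun is a knave.
With that fixed, Viktor's statement is true, so Viktor is a knight.
Consider Freya. Suppose Freya is a knave.
Then Cyrus's statement comes out true, contradicting Cyrus being a knave.
So Freya is a knight.

Cyrus: knave, Chao: knave, Viktor: knight, Arjun: knave, Freya: knight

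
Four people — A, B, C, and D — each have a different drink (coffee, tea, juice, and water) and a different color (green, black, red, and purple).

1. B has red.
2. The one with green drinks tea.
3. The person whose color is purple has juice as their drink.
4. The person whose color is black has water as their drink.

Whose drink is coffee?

With clues 1–4, A, C, and D are impossible for the one with drink coffee.
That leaves B.

B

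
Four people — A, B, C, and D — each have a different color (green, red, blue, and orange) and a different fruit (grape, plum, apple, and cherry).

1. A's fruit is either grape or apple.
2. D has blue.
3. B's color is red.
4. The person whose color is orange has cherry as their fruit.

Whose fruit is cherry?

C

Clue 1 rules out A for the one with fruit cherry.
With clues 1–4, B and D are impossible for the one with fruit cherry.
That leaves C.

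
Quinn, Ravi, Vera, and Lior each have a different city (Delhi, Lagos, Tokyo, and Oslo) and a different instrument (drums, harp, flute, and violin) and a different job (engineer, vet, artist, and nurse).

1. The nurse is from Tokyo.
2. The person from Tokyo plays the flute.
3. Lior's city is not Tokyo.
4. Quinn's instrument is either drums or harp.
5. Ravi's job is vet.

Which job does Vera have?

With clues 1–5, artist, engineer, and vet are impossible for Vera's job.
That leaves nurse.

nurse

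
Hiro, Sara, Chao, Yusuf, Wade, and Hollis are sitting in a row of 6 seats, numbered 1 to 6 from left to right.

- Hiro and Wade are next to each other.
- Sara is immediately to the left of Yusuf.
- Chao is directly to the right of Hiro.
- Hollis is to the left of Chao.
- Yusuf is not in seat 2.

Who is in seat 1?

Hollis

With clues 1–2, Yusuf is ruled out for seat 1.
With clues 1–3, Chao and Hiro are ruled out for seat 1.
With clues 1–4, Wade is ruled out for seat 1.
With clues 1–5, Sara is ruled out for seat 1.
So seat 1 is Hollis.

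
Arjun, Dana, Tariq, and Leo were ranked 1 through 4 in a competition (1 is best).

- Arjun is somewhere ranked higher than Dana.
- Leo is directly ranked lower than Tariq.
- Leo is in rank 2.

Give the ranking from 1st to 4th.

Tariq, Leo, Arjun, Dana

From clue 1: Arjun is in {1,2,3}.
From clues 1–2: Arjun is in {1,3}.
From clues 1–3: Tariq → rank 1, Leo → rank 2, Arjun → rank 3, Dana → rank 4.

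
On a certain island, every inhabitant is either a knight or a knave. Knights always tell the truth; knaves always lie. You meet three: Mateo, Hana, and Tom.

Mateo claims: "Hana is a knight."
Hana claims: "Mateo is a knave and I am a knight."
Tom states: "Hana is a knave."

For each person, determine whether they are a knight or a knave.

Consider Mateo. Suppose Mateo is a knight.
Then no assignment of the remaining roles makes every statement match its speaker's type — contradiction.
So Mateo is a knave.
Consider Hana. Suppose Hana is a knight.
Then Mateo's statement comes out true, contradicting Mateo being a knave.
So Hana is a knave.
With that fixed, Tom's statement is true, so Tom is a knight.

Mateo: knave, Hana: knave, Tom: knight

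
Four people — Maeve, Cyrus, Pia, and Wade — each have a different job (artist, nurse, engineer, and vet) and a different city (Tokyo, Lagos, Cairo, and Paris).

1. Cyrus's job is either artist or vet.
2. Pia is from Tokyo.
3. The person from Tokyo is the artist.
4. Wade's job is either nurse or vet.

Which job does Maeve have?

With clues 1–3, artist and vet are impossible for Maeve's job.
With clues 1–4, nurse is impossible for Maeve's job.
That leaves engineer.

engineer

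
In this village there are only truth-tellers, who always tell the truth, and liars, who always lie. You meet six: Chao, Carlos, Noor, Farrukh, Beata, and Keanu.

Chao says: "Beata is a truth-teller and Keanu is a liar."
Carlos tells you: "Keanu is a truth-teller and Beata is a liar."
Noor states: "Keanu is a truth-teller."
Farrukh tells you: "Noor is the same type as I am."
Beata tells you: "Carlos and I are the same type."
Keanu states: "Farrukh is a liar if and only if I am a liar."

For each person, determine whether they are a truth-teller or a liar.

Consider Chao. Suppose Chao is a truth-teller.
Then no assignment of the remaining roles makes every statement match its speaker's type — contradiction.
So Chao is a liar.
Consider Carlos. Suppose Carlos is a liar.
Then whichever role Beata has, Beata's statement has the wrong truth value — contradiction.
So Carlos is a truth-teller.
Consider Noor. Suppose Noor is a liar.
Then whichever role Farrukh has, Farrukh's statement has the wrong truth value — contradiction.
So Noor is a truth-teller.
Consider Farrukh. Suppose Farrukh is a liar.
Then whichever role Keanu has, Keanu's statement has the wrong truth value — contradiction.
So Farrukh is a truth-teller.
Consider Beata. Suppose Beata is a truth-teller.
Then Carlos's statement comes out false, contradicting Carlos being a truth-teller.
So Beata is a liar.
Consider Keanu. Suppose Keanu is a liar.
Then Carlos's statement comes out false, contradicting Carlos being a truth-teller.
So Keanu is a truth-teller.

Chao: liar, Carlos: truth-teller, Noor: truth-teller, Farrukh: truth-teller, Beata: liar, Keanu: truth-teller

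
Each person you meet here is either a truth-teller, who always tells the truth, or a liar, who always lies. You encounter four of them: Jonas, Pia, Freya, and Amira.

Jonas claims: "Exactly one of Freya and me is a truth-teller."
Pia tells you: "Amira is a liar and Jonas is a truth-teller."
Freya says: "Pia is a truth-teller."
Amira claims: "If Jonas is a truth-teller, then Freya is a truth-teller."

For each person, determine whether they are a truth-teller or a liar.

Jonas: liar, Pia: liar, Freya: liar, Amira: truth-teller

Consider Jonas. Suppose Jonas is a truth-teller.
Then no assignment of the remaining roles makes every statement match its speaker's type — contradiction.
So Jonas is a liar.
With that fixed, Pia's statement is false, so Pia is a liar.
With that fixed, Freya's statement is false, so Freya is a liar.
With that fixed, Amira's statement is true, so Amira is a truth-teller.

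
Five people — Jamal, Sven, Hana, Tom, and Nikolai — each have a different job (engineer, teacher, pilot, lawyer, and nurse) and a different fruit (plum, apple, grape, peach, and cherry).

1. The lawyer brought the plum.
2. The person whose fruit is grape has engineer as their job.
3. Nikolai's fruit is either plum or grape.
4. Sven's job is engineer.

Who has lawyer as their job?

With clues 1–4, Hana, Jamal, Sven, and Tom are impossible for the one with job lawyer.
That leaves Nikolai.

Nikolai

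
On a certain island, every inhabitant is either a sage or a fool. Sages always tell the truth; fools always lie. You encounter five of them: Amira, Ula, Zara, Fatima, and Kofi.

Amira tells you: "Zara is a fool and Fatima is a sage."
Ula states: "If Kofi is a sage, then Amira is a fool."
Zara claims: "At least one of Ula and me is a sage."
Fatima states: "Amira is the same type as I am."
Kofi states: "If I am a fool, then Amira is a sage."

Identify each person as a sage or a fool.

Amira: sage, Ula: fool, Zara: fool, Fatima: sage, Kofi: sage

Consider Amira. Suppose Amira is a fool.
Then whichever role Fatima has, Fatima's statement has the wrong truth value — contradiction.
So Amira is a sage.
With that fixed, Kofi's statement is true, so Kofi is a sage.
With that fixed, Ula's statement is false, so Ula is a fool.
Consider Zara. Suppose Zara is a sage.
Then Amira's statement comes out false, contradicting Amira being a sage.
So Zara is a fool.
Consider Fatima. Suppose Fatima is a fool.
Then Amira's statement comes out false, contradicting Amira being a sage.
So Fatima is a sage.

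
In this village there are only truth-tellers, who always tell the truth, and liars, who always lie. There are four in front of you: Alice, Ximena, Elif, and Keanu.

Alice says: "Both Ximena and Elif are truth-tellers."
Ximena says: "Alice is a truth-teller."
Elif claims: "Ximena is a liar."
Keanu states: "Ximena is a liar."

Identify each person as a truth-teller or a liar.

Consider Alice. Suppose Alice is a truth-teller.
Then no assignment of the remaining roles makes every statement match its speaker's type — contradiction.
So Alice is a liar.
With that fixed, Ximena's statement is false, so Ximena is a liar.
With that fixed, Elif's statement is true, so Elif is a truth-teller.
With that fixed, Keanu's statement is true, so Keanu is a truth-teller.

Alice: liar, Ximena: liar, Elif: truth-teller, Keanu: truth-teller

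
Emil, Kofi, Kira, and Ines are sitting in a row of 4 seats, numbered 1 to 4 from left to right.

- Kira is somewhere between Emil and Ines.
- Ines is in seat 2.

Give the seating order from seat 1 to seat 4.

Kofi, Ines, Kira, Emil

From clue 1: Kira is in {2,3}.
From clues 1–2: Kofi → seat 1, Ines → seat 2, Kira → seat 3, Emil → seat 4.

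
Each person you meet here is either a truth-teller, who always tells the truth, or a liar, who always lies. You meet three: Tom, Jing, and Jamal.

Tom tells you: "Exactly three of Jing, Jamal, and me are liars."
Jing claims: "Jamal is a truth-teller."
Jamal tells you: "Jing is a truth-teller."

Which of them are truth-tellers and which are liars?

Tom: liar, Jing: truth-teller, Jamal: truth-teller

Consider Tom. Suppose Tom is a truth-teller.
Then Tom's own statement would have to be true, but it can't be — contradiction.
So Tom is a liar.
Consider Jing. Suppose Jing is a liar.
Then no assignment of the remaining roles makes every statement match its speaker's type — contradiction.
So Jing is a truth-teller.
With that fixed, Jamal's statement is true, so Jamal is a truth-teller.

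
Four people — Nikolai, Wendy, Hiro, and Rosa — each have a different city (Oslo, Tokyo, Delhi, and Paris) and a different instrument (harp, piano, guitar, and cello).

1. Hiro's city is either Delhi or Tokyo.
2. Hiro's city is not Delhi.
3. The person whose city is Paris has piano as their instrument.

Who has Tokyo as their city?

With clues 1–2, Nikolai, Rosa, and Wendy are impossible for the one with city Tokyo.
That leaves Hiro.

Hiro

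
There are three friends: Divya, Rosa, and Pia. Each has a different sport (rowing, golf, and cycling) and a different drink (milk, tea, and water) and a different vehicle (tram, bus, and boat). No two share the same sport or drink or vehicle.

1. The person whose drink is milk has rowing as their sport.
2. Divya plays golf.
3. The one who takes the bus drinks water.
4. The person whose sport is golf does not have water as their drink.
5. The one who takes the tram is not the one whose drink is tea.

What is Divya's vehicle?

With clues 1–4, bus is impossible for Divya's vehicle.
With clues 1–5, tram is impossible for Divya's vehicle.
That leaves boat.

boat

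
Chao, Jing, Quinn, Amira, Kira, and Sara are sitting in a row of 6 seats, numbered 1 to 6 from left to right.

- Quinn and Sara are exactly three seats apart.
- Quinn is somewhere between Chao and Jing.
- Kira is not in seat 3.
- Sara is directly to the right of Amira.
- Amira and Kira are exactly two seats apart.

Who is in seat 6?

Kira

With clues 1–2, Quinn is ruled out for seat 6.
With clues 1–4, Amira is ruled out for seat 6.
With clues 1–5, Chao, Jing, and Sara are ruled out for seat 6.
So seat 6 is Kira.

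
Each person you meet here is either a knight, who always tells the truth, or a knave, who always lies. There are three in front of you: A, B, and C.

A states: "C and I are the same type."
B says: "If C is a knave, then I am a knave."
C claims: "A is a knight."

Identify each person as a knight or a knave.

A: knight, B: knight, C: knight

Consider A. Suppose A is a knave.
Then no assignment of the remaining roles makes every statement match its speaker's type — contradiction.
So A is a knight.
With that fixed, C's statement is true, so C is a knight.
With that fixed, B's statement is true, so B is a knight.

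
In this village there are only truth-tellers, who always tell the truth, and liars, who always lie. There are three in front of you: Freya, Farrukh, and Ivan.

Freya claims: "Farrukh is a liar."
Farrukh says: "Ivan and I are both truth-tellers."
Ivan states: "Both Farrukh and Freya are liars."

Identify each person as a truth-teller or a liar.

Freya: truth-teller, Farrukh: liar, Ivan: liar

Consider Freya. Suppose Freya is a liar.
Then no assignment of the remaining roles makes every statement match its speaker's type — contradiction.
So Freya is a truth-teller.
With that fixed, Ivan's statement is false, so Ivan is a liar.
With that fixed, Farrukh's statement is false, so Farrukh is a liar.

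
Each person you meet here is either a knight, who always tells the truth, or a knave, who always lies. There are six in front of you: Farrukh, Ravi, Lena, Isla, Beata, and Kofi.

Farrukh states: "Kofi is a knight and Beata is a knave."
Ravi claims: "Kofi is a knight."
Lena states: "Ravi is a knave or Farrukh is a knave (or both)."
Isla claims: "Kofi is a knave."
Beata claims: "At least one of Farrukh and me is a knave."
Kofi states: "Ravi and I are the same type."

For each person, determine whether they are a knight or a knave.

Consider Farrukh. Suppose Farrukh is a knight.
Then whichever role Beata has, Beata's statement has the wrong truth value — contradiction.
So Farrukh is a knave.
With that fixed, Lena's statement is true, so Lena is a knight.
With that fixed, Beata's statement is true, so Beata is a knight.
Consider Ravi. Suppose Ravi is a knave.
Then whichever role Kofi has, Kofi's statement has the wrong truth value — contradiction.
So Ravi is a knight.
Consider Isla. Suppose Isla is a knight.
Then no assignment of the remaining roles makes every statement match its speaker's type — contradiction.
So Isla is a knave.
Consider Kofi. Suppose Kofi is a knave.
Then Ravi's statement comes out false, contradicting Ravi being a knight.
So Kofi is a knight.

Farrukh: knave, Ravi: knight, Lena: knight, Isla: knave, Beata: knight, Kofi: knight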